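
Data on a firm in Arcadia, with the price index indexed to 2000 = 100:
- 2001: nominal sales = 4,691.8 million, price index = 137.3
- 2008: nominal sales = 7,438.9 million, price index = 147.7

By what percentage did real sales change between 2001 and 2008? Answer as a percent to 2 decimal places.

Deflate each year: 2001 → 4691.8/1.373 = 3417.19; 2008 → 7438.9/1.477 = 5036.49.
So real sales changed by 5036.49/3417.19 − 1 = 0.4739, i.e. 47.39%.

47.39%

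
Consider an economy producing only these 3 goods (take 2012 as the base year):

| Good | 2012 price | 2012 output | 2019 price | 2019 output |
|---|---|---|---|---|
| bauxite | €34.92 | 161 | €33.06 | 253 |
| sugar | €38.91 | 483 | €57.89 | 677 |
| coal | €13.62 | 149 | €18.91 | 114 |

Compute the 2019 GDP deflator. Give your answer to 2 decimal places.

135.34

Nominal GDP 2019 = 33.06·253 + 57.89·677 + 18.91·114 = 49711.45.
Real GDP 2019 (at 2012 prices) = 34.92·253 + 38.91·677 + 13.62·114 = 36729.51.
Deflator = Nominal/Real × 100 = 49711.45/36729.51 × 100 = 135.345.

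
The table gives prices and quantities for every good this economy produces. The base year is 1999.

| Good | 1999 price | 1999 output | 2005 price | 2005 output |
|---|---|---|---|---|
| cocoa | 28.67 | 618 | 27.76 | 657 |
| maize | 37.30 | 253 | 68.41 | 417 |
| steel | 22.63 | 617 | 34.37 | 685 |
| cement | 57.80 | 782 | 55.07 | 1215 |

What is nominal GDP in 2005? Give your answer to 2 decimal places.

Nominal GDP 2005 = Σ (p_2005 × q_2005) = 27.76·657 + 68.41·417 + 34.37·685 + 55.07·1215 = 137218.79.

137218.79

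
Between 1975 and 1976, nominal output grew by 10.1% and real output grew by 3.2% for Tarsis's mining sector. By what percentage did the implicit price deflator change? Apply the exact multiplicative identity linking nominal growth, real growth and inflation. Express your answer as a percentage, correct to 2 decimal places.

(1 + g_nom) = (1 + g_real)(1 + π), so π = 1.1010 / 1.0320 − 1 = 0.06686.

6.69%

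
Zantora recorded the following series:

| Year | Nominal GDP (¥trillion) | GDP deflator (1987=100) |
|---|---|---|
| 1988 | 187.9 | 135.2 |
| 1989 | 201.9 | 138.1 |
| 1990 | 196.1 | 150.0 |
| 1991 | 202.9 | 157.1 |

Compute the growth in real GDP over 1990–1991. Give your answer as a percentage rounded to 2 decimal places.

-1.21%

Real GDP 1990 = 196.1/1.500 = 130.73.
Real GDP 1991 = 202.9/1.571 = 129.15.
Change = 129.15/130.73 − 1 = -0.0121.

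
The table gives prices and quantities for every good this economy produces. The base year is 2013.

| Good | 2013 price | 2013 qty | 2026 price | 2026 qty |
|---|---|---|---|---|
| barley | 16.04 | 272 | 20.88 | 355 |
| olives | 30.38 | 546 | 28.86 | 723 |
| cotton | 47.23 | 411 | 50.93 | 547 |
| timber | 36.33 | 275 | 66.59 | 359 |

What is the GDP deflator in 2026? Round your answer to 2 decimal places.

120.30

Nominal GDP 2026 = 20.88·355 + 28.86·723 + 50.93·547 + 66.59·359 = 80042.70.
Real GDP 2026 (at 2013 prices) = 16.04·355 + 30.38·723 + 47.23·547 + 36.33·359 = 66536.22.
Deflator = Nominal/Real × 100 = 80042.70/66536.22 × 100 = 120.299.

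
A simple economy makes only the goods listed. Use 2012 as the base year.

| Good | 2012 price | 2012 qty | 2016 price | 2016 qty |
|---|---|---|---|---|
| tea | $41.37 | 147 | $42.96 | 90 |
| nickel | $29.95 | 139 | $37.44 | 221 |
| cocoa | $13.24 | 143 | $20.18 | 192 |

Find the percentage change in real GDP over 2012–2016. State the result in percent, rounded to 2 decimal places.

Real GDP 2012 = Nominal GDP 2012 = 41.37·147 + 29.95·139 + 13.24·143 = 12137.76.
Real GDP 2016 (at 2012 prices) = 41.37·90 + 29.95·221 + 13.24·192 = 12884.33.
Real growth = 12884.33/12137.76 − 1 = 0.0615.

6.15%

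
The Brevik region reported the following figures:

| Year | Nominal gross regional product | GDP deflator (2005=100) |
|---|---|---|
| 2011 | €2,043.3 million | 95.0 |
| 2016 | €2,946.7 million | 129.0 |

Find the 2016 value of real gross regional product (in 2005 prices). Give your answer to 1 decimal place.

€2,284.3 million

Real gross regional product = Nominal / (GDP deflator/100) = 2946.7 / 1.290 = 2284.26.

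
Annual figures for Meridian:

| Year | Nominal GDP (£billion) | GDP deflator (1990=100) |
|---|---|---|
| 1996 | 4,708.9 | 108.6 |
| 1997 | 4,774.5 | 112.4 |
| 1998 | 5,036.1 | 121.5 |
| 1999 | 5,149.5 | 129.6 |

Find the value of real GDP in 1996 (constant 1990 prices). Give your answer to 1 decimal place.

Real GDP 1996 = 4708.9 / 1.086 = 4336.00.

£4,336.0 billion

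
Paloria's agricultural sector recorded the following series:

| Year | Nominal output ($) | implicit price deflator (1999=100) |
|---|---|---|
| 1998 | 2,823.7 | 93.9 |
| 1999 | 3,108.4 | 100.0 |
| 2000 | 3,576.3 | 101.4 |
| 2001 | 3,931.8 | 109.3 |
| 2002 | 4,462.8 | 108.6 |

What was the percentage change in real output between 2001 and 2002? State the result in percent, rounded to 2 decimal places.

14.24%

Real output 2001 = 3931.8/1.093 = 3597.26.
Real output 2002 = 4462.8/1.086 = 4109.39.
Change = 4109.39/3597.26 − 1 = 0.1424.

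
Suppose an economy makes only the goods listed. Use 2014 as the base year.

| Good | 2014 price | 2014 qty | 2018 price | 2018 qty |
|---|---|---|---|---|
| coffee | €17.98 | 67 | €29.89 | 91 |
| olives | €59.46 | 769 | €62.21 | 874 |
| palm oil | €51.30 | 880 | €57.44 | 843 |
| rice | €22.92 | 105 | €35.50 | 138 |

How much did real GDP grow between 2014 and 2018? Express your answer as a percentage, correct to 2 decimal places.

5.86%

Real GDP 2014 = Nominal GDP 2014 = 17.98·67 + 59.46·769 + 51.30·880 + 22.92·105 = 94480.00.
Real GDP 2018 (at 2014 prices) = 17.98·91 + 59.46·874 + 51.30·843 + 22.92·138 = 100013.08.
Real growth = 100013.08/94480.00 − 1 = 0.0586.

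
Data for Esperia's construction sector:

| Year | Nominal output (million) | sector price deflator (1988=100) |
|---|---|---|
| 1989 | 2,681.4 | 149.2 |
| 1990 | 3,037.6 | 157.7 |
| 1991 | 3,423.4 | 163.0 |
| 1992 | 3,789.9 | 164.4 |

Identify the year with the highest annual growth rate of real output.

1992

1990: real = 3037.6/1.577 = 1926.19; growth vs 1989 (1797.18) = 7.18%.
1991: real = 3423.4/1.630 = 2100.25; growth vs 1990 (1926.19) = 9.04%.
1992: real = 3789.9/1.644 = 2305.29; growth vs 1991 (2100.25) = 9.76%.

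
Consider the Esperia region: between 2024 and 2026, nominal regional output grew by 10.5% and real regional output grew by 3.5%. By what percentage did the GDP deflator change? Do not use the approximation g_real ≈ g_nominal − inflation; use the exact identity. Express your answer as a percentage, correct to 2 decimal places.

6.76%

(1 + g_nom) = (1 + g_real)(1 + π), so π = 1.1050 / 1.0350 − 1 = 0.06763.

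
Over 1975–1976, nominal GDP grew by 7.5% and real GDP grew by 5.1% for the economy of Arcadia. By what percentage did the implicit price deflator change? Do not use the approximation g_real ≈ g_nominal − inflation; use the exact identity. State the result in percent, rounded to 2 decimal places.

(1 + g_nom) = (1 + g_real)(1 + π), so π = 1.0750 / 1.0510 − 1 = 0.02284.

2.28%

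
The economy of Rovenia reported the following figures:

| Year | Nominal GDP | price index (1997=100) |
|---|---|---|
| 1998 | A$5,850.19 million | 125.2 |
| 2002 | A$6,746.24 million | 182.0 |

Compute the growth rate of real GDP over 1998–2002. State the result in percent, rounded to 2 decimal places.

Deflate each year: 1998 → 5850.19/1.252 = 4672.68; 2002 → 6746.24/1.820 = 3706.73.
So real GDP changed by 3706.73/4672.68 − 1 = -0.2067, i.e. -20.67%.

-20.67%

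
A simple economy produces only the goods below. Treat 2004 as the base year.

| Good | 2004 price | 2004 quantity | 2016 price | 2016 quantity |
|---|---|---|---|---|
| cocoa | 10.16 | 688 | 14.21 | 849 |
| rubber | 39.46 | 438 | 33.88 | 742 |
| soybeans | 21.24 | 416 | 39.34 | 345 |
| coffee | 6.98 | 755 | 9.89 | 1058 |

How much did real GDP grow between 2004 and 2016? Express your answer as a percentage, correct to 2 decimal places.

37.10%

Real GDP 2004 = Nominal GDP 2004 = 10.16·688 + 39.46·438 + 21.24·416 + 6.98·755 = 38379.30.
Real GDP 2016 (at 2004 prices) = 10.16·849 + 39.46·742 + 21.24·345 + 6.98·1058 = 52617.80.
Real growth = 52617.80/38379.30 − 1 = 0.3710.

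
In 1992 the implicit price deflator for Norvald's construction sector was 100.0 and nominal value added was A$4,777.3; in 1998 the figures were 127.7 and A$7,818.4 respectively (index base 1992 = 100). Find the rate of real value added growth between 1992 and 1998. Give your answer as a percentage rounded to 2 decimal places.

28.16%

Deflate each year: 1992 → 4777.3/1.000 = 4777.30; 1998 → 7818.4/1.277 = 6122.47.
So real value added changed by 6122.47/4777.30 − 1 = 0.2816, i.e. 28.16%.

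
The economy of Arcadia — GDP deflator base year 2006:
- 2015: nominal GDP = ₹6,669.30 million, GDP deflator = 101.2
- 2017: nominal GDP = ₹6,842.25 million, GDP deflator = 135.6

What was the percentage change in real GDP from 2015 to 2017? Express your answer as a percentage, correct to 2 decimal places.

-23.43%

Deflate each year: 2015 → 6669.30/1.012 = 6590.22; 2017 → 6842.25/1.356 = 5045.91.
So real GDP changed by 5045.91/6590.22 − 1 = -0.2343, i.e. -23.43%.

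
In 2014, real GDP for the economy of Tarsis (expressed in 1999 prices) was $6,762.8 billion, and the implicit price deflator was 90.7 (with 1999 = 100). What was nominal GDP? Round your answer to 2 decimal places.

$6,133.86 billion

Nominal GDP = Real × (implicit price deflator/100) = 6762.8 × 0.907 = 6133.86.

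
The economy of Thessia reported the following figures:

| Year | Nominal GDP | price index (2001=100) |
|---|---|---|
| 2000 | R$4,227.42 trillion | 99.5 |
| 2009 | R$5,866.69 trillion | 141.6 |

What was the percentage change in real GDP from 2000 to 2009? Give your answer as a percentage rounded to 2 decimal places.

-2.48%

Deflate each year: 2000 → 4227.42/0.995 = 4248.66; 2009 → 5866.69/1.416 = 4143.14.
So real GDP changed by 4143.14/4248.66 − 1 = -0.0248, i.e. -2.48%.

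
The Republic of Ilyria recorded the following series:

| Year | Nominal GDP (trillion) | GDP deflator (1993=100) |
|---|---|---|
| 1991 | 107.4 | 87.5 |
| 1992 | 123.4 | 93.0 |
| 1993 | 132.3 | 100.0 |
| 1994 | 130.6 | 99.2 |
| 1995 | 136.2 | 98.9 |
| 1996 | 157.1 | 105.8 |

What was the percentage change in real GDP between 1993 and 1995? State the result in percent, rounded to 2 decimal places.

4.09%

Real GDP 1993 = 132.3/1.000 = 132.30.
Real GDP 1995 = 136.2/0.989 = 137.71.
Change = 137.71/132.30 − 1 = 0.0409.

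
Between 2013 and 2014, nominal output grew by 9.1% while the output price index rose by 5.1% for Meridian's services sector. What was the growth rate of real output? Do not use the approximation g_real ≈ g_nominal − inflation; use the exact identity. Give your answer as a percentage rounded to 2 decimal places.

(1 + g_nom) = (1 + g_real)(1 + π), so g_real = 1.0910 / 1.0510 − 1 = 0.03806.

3.81%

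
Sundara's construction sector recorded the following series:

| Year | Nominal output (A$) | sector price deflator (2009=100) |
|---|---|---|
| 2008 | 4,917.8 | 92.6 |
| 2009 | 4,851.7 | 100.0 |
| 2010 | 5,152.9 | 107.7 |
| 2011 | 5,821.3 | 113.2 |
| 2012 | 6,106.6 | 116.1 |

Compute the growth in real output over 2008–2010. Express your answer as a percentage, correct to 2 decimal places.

Real output 2008 = 4917.8/0.926 = 5310.80.
Real output 2010 = 5152.9/1.077 = 4784.49.
Change = 4784.49/5310.80 − 1 = -0.0991.

-9.91%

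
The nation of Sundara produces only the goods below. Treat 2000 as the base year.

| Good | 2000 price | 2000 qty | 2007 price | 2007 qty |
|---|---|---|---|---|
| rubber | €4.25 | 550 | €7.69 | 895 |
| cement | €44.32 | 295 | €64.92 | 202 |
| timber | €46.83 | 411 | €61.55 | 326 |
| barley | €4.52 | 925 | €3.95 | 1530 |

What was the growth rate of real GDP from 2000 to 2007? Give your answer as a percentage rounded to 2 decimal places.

Real GDP 2000 = Nominal GDP 2000 = 4.25·550 + 44.32·295 + 46.83·411 + 4.52·925 = 38840.03.
Real GDP 2007 (at 2000 prices) = 4.25·895 + 44.32·202 + 46.83·326 + 4.52·1530 = 34938.57.
Real growth = 34938.57/38840.03 − 1 = -0.1004.

-10.04%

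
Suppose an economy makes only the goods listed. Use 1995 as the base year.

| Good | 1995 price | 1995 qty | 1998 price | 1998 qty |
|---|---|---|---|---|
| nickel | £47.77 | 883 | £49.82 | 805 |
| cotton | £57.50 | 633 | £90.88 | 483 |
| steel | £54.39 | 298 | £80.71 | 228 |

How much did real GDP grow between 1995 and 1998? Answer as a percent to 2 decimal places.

Real GDP 1995 = Nominal GDP 1995 = 47.77·883 + 57.50·633 + 54.39·298 = 94786.63.
Real GDP 1998 (at 1995 prices) = 47.77·805 + 57.50·483 + 54.39·228 = 78628.27.
Real growth = 78628.27/94786.63 − 1 = -0.1705.

-17.05%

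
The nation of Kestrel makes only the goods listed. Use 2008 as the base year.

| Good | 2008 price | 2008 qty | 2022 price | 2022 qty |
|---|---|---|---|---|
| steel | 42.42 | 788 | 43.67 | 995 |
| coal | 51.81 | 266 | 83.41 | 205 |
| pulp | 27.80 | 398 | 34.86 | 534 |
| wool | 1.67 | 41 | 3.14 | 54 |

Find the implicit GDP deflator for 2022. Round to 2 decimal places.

Nominal GDP 2022 = 43.67·995 + 83.41·205 + 34.86·534 + 3.14·54 = 79335.50.
Real GDP 2022 (at 2008 prices) = 42.42·995 + 51.81·205 + 27.80·534 + 1.67·54 = 67764.33.
Deflator = Nominal/Real × 100 = 79335.50/67764.33 × 100 = 117.076.

117.08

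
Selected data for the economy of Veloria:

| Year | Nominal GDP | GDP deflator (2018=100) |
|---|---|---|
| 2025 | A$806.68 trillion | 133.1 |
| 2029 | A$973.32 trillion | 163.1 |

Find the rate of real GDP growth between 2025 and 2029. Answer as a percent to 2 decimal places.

Deflate each year: 2025 → 806.68/1.331 = 606.07; 2029 → 973.32/1.631 = 596.76.
So real GDP changed by 596.76/606.07 − 1 = -0.0154, i.e. -1.54%.

-1.54%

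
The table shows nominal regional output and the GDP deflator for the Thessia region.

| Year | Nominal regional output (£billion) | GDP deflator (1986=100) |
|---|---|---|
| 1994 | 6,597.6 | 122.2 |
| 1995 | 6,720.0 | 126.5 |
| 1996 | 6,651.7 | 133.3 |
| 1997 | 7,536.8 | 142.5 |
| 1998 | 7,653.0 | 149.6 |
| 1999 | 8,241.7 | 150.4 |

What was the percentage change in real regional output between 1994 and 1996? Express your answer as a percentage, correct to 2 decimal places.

Real regional output 1994 = 6597.6/1.222 = 5399.02.
Real regional output 1996 = 6651.7/1.333 = 4990.02.
Change = 4990.02/5399.02 − 1 = -0.0758.

-7.58%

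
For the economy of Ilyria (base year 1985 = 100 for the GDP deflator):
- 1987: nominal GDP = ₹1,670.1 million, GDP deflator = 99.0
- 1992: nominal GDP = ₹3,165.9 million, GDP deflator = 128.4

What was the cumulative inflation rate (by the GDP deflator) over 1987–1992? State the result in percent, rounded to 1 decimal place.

Price-level change = 128.4 / 99.0 − 1 = 0.2970.

29.7%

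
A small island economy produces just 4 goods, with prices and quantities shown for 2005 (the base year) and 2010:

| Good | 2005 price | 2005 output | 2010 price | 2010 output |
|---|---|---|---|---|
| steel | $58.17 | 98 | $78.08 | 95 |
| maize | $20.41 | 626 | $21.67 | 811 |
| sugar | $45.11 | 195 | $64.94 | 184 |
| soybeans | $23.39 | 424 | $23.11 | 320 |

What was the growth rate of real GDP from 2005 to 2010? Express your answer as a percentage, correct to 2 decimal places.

1.81%

Real GDP 2005 = Nominal GDP 2005 = 58.17·98 + 20.41·626 + 45.11·195 + 23.39·424 = 37191.13.
Real GDP 2010 (at 2005 prices) = 58.17·95 + 20.41·811 + 45.11·184 + 23.39·320 = 37863.70.
Real growth = 37863.70/37191.13 − 1 = 0.0181.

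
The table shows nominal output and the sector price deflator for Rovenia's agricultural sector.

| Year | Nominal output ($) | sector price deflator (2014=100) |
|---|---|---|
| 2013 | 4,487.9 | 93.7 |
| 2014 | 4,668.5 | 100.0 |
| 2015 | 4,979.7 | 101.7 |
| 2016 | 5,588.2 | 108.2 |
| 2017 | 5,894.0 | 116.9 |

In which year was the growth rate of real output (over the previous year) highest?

2014: real = 4668.5/1.000 = 4668.50; growth vs 2013 (4789.65) = -2.53%.
2015: real = 4979.7/1.017 = 4896.46; growth vs 2014 (4668.50) = 4.88%.
2016: real = 5588.2/1.082 = 5164.70; growth vs 2015 (4896.46) = 5.48%.
2017: real = 5894.0/1.169 = 5041.92; growth vs 2016 (5164.70) = -2.38%.

2016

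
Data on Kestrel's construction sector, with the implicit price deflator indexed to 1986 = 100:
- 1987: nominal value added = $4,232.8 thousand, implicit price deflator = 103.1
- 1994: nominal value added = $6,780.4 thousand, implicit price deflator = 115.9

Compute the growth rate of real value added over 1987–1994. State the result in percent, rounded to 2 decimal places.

42.50%

Real value added 1987 = 4232.8 / 1.031 = 4105.53.
Real value added 1994 = 6780.4 / 1.159 = 5850.22.
Real growth = 5850.22 / 4105.53 − 1 = 0.4250.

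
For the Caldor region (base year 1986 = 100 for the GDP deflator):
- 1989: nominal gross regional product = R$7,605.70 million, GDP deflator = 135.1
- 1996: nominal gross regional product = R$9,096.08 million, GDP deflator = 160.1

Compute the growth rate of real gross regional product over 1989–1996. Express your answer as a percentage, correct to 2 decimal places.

0.92%

Real gross regional product 1989 = 7605.70 / 1.351 = 5629.68.
Real gross regional product 1996 = 9096.08 / 1.601 = 5681.50.
Real growth = 5681.50 / 5629.68 − 1 = 0.0092.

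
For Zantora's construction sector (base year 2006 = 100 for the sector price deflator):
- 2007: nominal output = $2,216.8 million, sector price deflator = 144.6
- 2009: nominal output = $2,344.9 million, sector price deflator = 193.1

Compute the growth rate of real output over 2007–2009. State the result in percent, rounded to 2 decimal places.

-20.79%

Deflate each year: 2007 → 2216.8/1.446 = 1533.06; 2009 → 2344.9/1.931 = 1214.34.
So real output changed by 1214.34/1533.06 − 1 = -0.2079, i.e. -20.79%.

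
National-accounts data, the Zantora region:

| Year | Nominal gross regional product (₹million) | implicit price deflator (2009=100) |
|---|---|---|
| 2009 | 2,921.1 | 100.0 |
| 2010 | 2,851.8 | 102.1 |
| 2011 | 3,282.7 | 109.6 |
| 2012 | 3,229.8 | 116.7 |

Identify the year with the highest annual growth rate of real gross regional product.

2011

2010: real = 2851.8/1.021 = 2793.14; growth vs 2009 (2921.10) = -4.38%.
2011: real = 3282.7/1.096 = 2995.16; growth vs 2010 (2793.14) = 7.23%.
2012: real = 3229.8/1.167 = 2767.61; growth vs 2011 (2995.16) = -7.60%.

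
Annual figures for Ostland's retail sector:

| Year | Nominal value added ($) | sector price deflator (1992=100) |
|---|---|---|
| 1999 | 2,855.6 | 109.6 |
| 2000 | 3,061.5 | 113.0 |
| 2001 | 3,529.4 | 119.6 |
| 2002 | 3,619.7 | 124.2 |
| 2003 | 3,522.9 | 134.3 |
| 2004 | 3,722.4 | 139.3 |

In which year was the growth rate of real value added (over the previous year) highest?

2000: real = 3061.5/1.130 = 2709.29; growth vs 1999 (2605.47) = 3.98%.
2001: real = 3529.4/1.196 = 2951.00; growth vs 2000 (2709.29) = 8.92%.
2002: real = 3619.7/1.242 = 2914.41; growth vs 2001 (2951.00) = -1.24%.
2003: real = 3522.9/1.343 = 2623.16; growth vs 2002 (2914.41) = -9.99%.
2004: real = 3722.4/1.393 = 2672.22; growth vs 2003 (2623.16) = 1.87%.

2001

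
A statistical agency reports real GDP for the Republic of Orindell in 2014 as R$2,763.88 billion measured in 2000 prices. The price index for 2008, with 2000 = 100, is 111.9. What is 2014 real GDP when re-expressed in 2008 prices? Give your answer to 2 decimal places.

R$3,092.78 billion

Real GDP in 2008 prices = Real GDP in 2000 prices × (P_2008/P_2000) = 2763.88 × 1.119 = 3092.78.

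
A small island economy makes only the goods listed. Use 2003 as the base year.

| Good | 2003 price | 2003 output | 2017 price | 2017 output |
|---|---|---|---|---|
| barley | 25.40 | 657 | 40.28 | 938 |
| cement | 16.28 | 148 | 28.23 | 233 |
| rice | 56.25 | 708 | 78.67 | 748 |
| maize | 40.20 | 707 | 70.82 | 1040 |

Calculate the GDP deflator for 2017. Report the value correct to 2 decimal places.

Nominal GDP 2017 = 40.28·938 + 28.23·233 + 78.67·748 + 70.82·1040 = 176858.19.
Real GDP 2017 (at 2003 prices) = 25.40·938 + 16.28·233 + 56.25·748 + 40.20·1040 = 111501.44.
Deflator = Nominal/Real × 100 = 176858.19/111501.44 × 100 = 158.615.

158.62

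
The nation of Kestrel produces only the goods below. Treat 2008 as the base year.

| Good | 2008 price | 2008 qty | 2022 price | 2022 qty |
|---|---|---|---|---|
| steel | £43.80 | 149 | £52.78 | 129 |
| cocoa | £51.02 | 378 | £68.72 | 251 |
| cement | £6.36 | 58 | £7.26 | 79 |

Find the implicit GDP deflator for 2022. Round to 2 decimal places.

129.92

Nominal GDP 2022 = 52.78·129 + 68.72·251 + 7.26·79 = 24630.88.
Real GDP 2022 (at 2008 prices) = 43.80·129 + 51.02·251 + 6.36·79 = 18958.66.
Deflator = Nominal/Real × 100 = 24630.88/18958.66 × 100 = 129.919.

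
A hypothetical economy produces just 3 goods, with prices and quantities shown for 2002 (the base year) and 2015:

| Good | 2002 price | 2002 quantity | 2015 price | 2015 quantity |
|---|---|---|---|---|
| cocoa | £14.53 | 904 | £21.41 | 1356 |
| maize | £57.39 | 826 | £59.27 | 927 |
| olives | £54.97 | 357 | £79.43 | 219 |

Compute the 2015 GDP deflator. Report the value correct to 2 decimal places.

Nominal GDP 2015 = 21.41·1356 + 59.27·927 + 79.43·219 = 101370.42.
Real GDP 2015 (at 2002 prices) = 14.53·1356 + 57.39·927 + 54.97·219 = 84941.64.
Deflator = Nominal/Real × 100 = 101370.42/84941.64 × 100 = 119.341.

119.34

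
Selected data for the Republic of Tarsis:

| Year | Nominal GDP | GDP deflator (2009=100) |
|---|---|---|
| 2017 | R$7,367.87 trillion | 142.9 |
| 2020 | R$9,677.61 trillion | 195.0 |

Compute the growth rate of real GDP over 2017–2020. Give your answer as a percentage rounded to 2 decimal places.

-3.74%

Deflate each year: 2017 → 7367.87/1.429 = 5155.96; 2020 → 9677.61/1.950 = 4962.88.
So real GDP changed by 4962.88/5155.96 − 1 = -0.0374, i.e. -3.74%.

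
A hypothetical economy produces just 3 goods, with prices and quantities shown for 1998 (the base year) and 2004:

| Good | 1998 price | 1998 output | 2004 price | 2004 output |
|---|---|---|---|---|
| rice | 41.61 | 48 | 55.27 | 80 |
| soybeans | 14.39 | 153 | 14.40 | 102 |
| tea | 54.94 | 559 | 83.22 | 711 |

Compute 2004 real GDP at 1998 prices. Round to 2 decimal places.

43858.92

Real GDP 2004 = Σ (p_1998 × q_2004) = 41.61·80 + 14.39·102 + 54.94·711 = 43858.92.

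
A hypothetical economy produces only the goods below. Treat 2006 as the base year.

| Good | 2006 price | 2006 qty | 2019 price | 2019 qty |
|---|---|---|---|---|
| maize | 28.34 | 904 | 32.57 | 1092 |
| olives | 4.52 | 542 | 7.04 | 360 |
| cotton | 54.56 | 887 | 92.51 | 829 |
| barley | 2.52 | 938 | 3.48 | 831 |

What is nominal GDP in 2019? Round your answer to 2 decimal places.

Nominal GDP 2019 = Σ (p_2019 × q_2019) = 32.57·1092 + 7.04·360 + 92.51·829 + 3.48·831 = 117683.51.

117683.51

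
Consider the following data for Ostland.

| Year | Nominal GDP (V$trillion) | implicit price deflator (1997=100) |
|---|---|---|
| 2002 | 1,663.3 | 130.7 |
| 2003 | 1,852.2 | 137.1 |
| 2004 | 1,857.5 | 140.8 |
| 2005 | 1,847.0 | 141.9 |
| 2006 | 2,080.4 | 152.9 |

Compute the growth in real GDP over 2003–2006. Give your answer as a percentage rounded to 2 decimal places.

Real GDP 2003 = 1852.2/1.371 = 1350.98.
Real GDP 2006 = 2080.4/1.529 = 1360.63.
Change = 1360.63/1350.98 − 1 = 0.0071.

0.71%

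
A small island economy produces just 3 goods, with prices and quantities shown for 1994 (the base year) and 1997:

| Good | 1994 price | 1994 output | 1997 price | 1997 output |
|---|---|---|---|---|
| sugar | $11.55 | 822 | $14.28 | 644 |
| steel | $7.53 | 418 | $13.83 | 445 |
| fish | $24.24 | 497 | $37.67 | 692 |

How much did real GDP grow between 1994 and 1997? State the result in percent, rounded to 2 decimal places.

11.64%

Real GDP 1994 = Nominal GDP 1994 = 11.55·822 + 7.53·418 + 24.24·497 = 24688.92.
Real GDP 1997 (at 1994 prices) = 11.55·644 + 7.53·445 + 24.24·692 = 27563.13.
Real growth = 27563.13/24688.92 − 1 = 0.1164.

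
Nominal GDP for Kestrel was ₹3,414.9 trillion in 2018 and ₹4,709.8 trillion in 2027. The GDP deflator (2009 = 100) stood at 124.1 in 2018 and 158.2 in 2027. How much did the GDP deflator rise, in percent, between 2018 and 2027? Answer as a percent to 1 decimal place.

Price-level change = 158.2 / 124.1 − 1 = 0.2748.

27.5%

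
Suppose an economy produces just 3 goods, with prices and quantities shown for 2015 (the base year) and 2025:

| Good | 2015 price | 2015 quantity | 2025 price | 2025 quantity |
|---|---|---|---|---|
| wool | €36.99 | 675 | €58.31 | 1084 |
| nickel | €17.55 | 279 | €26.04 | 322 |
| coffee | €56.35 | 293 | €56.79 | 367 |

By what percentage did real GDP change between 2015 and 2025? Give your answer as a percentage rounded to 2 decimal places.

43.24%

Real GDP 2015 = Nominal GDP 2015 = 36.99·675 + 17.55·279 + 56.35·293 = 46375.25.
Real GDP 2025 (at 2015 prices) = 36.99·1084 + 17.55·322 + 56.35·367 = 66428.71.
Real growth = 66428.71/46375.25 − 1 = 0.4324.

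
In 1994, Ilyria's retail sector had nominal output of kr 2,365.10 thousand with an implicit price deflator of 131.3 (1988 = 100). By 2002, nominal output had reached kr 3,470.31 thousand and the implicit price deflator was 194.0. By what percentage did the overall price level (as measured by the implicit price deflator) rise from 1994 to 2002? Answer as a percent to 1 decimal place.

Price-level change = 194.0 / 131.3 − 1 = 0.4775.

47.8%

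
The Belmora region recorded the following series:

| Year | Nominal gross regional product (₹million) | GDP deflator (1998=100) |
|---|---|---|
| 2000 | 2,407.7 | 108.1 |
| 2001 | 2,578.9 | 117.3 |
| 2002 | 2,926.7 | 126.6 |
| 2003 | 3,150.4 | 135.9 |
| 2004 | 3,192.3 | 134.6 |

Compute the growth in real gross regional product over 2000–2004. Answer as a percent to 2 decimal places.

6.48%

Real gross regional product 2000 = 2407.7/1.081 = 2227.29.
Real gross regional product 2004 = 3192.3/1.346 = 2371.69.
Change = 2371.69/2227.29 − 1 = 0.0648.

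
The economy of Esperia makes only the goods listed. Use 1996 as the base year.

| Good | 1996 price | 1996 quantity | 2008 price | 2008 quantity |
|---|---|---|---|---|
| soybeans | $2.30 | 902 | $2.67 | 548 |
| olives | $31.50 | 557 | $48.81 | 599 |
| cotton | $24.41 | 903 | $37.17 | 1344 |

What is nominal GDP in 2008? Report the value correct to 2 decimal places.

Nominal GDP 2008 = Σ (p_2008 × q_2008) = 2.67·548 + 48.81·599 + 37.17·1344 = 80656.83.

$80656.83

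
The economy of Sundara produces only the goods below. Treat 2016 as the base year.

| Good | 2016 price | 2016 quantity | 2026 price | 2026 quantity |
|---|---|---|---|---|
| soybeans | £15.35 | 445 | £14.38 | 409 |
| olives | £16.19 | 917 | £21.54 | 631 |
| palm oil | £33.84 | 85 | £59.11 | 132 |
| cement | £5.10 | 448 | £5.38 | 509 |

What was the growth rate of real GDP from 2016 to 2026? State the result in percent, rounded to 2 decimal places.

-12.23%

Real GDP 2016 = Nominal GDP 2016 = 15.35·445 + 16.19·917 + 33.84·85 + 5.10·448 = 26838.18.
Real GDP 2026 (at 2016 prices) = 15.35·409 + 16.19·631 + 33.84·132 + 5.10·509 = 23556.82.
Real growth = 23556.82/26838.18 − 1 = -0.1223.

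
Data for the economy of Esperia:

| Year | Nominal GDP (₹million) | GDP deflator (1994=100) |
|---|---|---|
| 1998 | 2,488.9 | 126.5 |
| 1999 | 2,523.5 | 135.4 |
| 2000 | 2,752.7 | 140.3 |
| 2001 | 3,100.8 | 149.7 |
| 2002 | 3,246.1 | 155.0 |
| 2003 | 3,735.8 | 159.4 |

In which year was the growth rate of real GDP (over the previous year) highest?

1999: real = 2523.5/1.354 = 1863.74; growth vs 1998 (1967.51) = -5.27%.
2000: real = 2752.7/1.403 = 1962.01; growth vs 1999 (1863.74) = 5.27%.
2001: real = 3100.8/1.497 = 2071.34; growth vs 2000 (1962.01) = 5.57%.
2002: real = 3246.1/1.550 = 2094.26; growth vs 2001 (2071.34) = 1.11%.
2003: real = 3735.8/1.594 = 2343.66; growth vs 2002 (2094.26) = 11.91%.

2003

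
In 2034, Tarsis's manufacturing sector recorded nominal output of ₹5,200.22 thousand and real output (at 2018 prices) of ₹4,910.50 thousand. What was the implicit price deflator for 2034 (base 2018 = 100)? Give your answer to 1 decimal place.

implicit price deflator = (Nominal / Real) × 100 = 5200.22 / 4910.50 × 100 = 105.90.

105.9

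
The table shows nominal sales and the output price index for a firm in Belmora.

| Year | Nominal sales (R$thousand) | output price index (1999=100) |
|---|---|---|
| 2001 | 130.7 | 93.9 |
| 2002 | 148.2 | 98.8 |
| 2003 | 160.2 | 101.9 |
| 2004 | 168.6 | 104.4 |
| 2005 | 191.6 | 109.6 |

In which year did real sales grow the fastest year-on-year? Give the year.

2005

2002: real = 148.2/0.988 = 150.00; growth vs 2001 (139.19) = 7.77%.
2003: real = 160.2/1.019 = 157.21; growth vs 2002 (150.00) = 4.81%.
2004: real = 168.6/1.044 = 161.49; growth vs 2003 (157.21) = 2.72%.
2005: real = 191.6/1.096 = 174.82; growth vs 2004 (161.49) = 8.25%.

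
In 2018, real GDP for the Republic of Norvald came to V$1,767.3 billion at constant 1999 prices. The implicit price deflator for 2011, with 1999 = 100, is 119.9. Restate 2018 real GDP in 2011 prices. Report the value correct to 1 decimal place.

V$2,119.0 billion

Real GDP in 2011 prices = Real GDP in 1999 prices × (P_2011/P_1999) = 1767.3 × 1.199 = 2118.99.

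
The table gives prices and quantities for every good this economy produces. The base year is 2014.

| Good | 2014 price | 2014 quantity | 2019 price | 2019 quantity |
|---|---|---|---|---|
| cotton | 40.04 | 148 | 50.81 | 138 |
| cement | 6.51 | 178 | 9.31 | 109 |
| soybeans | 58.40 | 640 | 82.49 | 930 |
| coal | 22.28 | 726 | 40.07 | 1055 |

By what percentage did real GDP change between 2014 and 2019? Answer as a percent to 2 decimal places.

Real GDP 2014 = Nominal GDP 2014 = 40.04·148 + 6.51·178 + 58.40·640 + 22.28·726 = 60635.98.
Real GDP 2019 (at 2014 prices) = 40.04·138 + 6.51·109 + 58.40·930 + 22.28·1055 = 84052.51.
Real growth = 84052.51/60635.98 − 1 = 0.3862.

38.62%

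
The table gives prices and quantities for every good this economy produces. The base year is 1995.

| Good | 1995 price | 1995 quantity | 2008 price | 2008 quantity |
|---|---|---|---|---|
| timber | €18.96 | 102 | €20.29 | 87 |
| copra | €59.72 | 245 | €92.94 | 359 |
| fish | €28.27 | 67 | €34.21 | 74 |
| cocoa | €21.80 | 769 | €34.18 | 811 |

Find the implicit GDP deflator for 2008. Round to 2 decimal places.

Nominal GDP 2008 = 20.29·87 + 92.94·359 + 34.21·74 + 34.18·811 = 65382.21.
Real GDP 2008 (at 1995 prices) = 18.96·87 + 59.72·359 + 28.27·74 + 21.80·811 = 42860.78.
Deflator = Nominal/Real × 100 = 65382.21/42860.78 × 100 = 152.546.

152.55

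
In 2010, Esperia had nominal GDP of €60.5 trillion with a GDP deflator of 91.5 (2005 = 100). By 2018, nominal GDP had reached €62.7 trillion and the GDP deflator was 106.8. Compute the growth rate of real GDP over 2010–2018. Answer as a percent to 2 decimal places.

-11.21%

Real GDP 2010 = 60.5 / 0.915 = 66.12.
Real GDP 2018 = 62.7 / 1.068 = 58.71.
Real growth = 58.71 / 66.12 − 1 = -0.1121.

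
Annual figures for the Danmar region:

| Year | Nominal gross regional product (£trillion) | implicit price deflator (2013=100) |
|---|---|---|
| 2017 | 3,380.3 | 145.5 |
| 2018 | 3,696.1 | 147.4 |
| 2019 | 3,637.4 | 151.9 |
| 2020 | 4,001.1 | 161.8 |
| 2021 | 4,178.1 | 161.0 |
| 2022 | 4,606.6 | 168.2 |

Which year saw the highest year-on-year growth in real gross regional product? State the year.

2018

2018: real = 3696.1/1.474 = 2507.53; growth vs 2017 (2323.23) = 7.93%.
2019: real = 3637.4/1.519 = 2394.60; growth vs 2018 (2507.53) = -4.50%.
2020: real = 4001.1/1.618 = 2472.87; growth vs 2019 (2394.60) = 3.27%.
2021: real = 4178.1/1.610 = 2595.09; growth vs 2020 (2472.87) = 4.94%.
2022: real = 4606.6/1.682 = 2738.76; growth vs 2021 (2595.09) = 5.54%.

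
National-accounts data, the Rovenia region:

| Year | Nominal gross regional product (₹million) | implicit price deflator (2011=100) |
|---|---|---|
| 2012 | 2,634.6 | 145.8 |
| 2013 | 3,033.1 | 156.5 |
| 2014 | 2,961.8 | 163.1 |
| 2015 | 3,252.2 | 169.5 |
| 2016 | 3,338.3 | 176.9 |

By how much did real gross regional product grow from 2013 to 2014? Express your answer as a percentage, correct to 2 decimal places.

-6.30%

Real gross regional product 2013 = 3033.1/1.565 = 1938.08.
Real gross regional product 2014 = 2961.8/1.631 = 1815.94.
Change = 1815.94/1938.08 − 1 = -0.0630.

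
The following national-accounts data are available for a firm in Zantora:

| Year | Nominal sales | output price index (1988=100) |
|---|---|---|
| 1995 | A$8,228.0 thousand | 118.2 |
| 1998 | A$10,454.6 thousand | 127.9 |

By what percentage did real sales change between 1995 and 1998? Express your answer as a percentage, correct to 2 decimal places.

Real sales 1995 = 8228.0 / 1.182 = 6961.08.
Real sales 1998 = 10454.6 / 1.279 = 8174.04.
Real growth = 8174.04 / 6961.08 − 1 = 0.1742.

17.42%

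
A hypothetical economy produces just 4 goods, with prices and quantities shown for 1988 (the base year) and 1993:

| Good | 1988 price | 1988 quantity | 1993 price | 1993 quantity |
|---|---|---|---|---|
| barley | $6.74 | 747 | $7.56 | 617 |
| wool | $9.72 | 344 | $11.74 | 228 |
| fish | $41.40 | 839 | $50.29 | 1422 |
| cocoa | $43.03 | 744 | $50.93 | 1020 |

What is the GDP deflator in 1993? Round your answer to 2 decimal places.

Nominal GDP 1993 = 7.56·617 + 11.74·228 + 50.29·1422 + 50.93·1020 = 130802.22.
Real GDP 1993 (at 1988 prices) = 6.74·617 + 9.72·228 + 41.40·1422 + 43.03·1020 = 109136.14.
Deflator = Nominal/Real × 100 = 130802.22/109136.14 × 100 = 119.852.

119.85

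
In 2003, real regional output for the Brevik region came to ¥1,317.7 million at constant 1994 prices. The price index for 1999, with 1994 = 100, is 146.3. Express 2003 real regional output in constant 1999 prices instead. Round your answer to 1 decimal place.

¥1,927.8 million

Real regional output in 1999 prices = Real regional output in 1994 prices × (P_1999/P_1994) = 1317.7 × 1.463 = 1927.80.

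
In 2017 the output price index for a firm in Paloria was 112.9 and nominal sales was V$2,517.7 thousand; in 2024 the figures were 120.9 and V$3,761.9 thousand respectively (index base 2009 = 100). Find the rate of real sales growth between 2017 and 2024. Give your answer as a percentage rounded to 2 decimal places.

Real sales 2017 = 2517.7 / 1.129 = 2230.03.
Real sales 2024 = 3761.9 / 1.209 = 3111.58.
Real growth = 3111.58 / 2230.03 − 1 = 0.3953.

39.53%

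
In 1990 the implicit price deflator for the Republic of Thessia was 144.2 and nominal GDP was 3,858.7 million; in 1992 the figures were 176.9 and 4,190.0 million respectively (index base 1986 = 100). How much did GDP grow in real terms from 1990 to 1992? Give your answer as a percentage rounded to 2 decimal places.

Deflate each year: 1990 → 3858.7/1.442 = 2675.94; 1992 → 4190.0/1.769 = 2368.57.
So real GDP changed by 2368.57/2675.94 − 1 = -0.1149, i.e. -11.49%.

-11.49%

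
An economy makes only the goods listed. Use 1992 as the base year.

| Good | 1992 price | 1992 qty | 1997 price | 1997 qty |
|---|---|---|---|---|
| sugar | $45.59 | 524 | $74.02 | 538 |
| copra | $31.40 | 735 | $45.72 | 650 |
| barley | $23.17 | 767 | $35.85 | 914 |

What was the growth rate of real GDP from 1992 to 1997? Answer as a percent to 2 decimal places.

Real GDP 1992 = Nominal GDP 1992 = 45.59·524 + 31.40·735 + 23.17·767 = 64739.55.
Real GDP 1997 (at 1992 prices) = 45.59·538 + 31.40·650 + 23.17·914 = 66114.80.
Real growth = 66114.80/64739.55 − 1 = 0.0212.

2.12%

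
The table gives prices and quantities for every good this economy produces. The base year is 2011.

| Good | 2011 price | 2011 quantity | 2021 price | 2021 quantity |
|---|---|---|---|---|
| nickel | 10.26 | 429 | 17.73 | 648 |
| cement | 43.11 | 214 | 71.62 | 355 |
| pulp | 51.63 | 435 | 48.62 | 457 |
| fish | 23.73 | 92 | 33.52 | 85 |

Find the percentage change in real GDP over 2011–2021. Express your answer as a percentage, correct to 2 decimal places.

Real GDP 2011 = Nominal GDP 2011 = 10.26·429 + 43.11·214 + 51.63·435 + 23.73·92 = 38269.29.
Real GDP 2021 (at 2011 prices) = 10.26·648 + 43.11·355 + 51.63·457 + 23.73·85 = 47564.49.
Real growth = 47564.49/38269.29 − 1 = 0.2429.

24.29%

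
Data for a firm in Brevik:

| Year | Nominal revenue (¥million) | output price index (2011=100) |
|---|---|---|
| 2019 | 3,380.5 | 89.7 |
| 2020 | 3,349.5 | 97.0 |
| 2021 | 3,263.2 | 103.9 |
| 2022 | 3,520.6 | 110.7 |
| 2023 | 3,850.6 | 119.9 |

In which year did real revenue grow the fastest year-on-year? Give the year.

2022

2020: real = 3349.5/0.970 = 3453.09; growth vs 2019 (3768.67) = -8.37%.
2021: real = 3263.2/1.039 = 3140.71; growth vs 2020 (3453.09) = -9.05%.
2022: real = 3520.6/1.107 = 3180.31; growth vs 2021 (3140.71) = 1.26%.
2023: real = 3850.6/1.199 = 3211.51; growth vs 2022 (3180.31) = 0.98%.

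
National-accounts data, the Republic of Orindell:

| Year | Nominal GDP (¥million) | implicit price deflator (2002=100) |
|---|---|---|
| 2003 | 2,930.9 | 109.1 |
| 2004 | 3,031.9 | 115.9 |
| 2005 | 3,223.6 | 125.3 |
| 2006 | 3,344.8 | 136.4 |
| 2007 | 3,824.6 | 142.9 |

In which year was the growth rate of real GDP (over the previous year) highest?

2004: real = 3031.9/1.159 = 2615.96; growth vs 2003 (2686.43) = -2.62%.
2005: real = 3223.6/1.253 = 2572.71; growth vs 2004 (2615.96) = -1.65%.
2006: real = 3344.8/1.364 = 2452.20; growth vs 2005 (2572.71) = -4.68%.
2007: real = 3824.6/1.429 = 2676.42; growth vs 2006 (2452.20) = 9.14%.

2007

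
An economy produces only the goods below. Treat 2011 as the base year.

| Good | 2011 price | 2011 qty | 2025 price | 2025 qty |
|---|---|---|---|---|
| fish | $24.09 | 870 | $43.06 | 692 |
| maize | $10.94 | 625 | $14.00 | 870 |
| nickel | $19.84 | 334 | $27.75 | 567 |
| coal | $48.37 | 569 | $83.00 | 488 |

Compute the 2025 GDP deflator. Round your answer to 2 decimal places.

160.90

Nominal GDP 2025 = 43.06·692 + 14.00·870 + 27.75·567 + 83.00·488 = 98215.77.
Real GDP 2025 (at 2011 prices) = 24.09·692 + 10.94·870 + 19.84·567 + 48.37·488 = 61041.92.
Deflator = Nominal/Real × 100 = 98215.77/61041.92 × 100 = 160.899.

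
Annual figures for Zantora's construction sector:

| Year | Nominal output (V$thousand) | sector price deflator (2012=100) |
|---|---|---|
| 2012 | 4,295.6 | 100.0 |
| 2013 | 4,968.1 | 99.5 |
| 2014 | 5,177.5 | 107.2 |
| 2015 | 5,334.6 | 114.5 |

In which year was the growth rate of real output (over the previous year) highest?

2013

2013: real = 4968.1/0.995 = 4993.07; growth vs 2012 (4295.60) = 16.24%.
2014: real = 5177.5/1.072 = 4829.76; growth vs 2013 (4993.07) = -3.27%.
2015: real = 5334.6/1.145 = 4659.04; growth vs 2014 (4829.76) = -3.53%.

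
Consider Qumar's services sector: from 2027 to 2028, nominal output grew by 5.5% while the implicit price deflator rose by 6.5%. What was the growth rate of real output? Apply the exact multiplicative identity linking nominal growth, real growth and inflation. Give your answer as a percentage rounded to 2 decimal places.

(1 + g_nom) = (1 + g_real)(1 + π), so g_real = 1.0550 / 1.0650 − 1 = -0.00939.

-0.94%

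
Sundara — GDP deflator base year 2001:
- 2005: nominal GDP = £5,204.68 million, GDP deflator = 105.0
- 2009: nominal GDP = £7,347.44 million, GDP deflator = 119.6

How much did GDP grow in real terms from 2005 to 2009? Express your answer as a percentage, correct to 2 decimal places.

23.94%

Real GDP 2005 = 5204.68 / 1.050 = 4956.84.
Real GDP 2009 = 7347.44 / 1.196 = 6143.34.
Real growth = 6143.34 / 4956.84 − 1 = 0.2394.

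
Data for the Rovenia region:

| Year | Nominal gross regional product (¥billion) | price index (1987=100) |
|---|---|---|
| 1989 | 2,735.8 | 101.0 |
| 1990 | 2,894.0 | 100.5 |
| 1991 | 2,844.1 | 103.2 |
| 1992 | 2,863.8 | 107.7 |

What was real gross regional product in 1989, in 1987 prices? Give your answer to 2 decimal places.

Real gross regional product 1989 = 2735.8 / 1.010 = 2708.71.

¥2,708.71 billion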